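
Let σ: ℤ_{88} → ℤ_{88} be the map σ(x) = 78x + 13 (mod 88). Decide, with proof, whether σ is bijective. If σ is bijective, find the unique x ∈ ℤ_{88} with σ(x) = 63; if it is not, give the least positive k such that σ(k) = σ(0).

44

We have gcd(78, 88) = 2 > 1. Taking x_1 = 0 and x_2 = 44: σ(0) = 13 and σ(44) = 78·44 + 13 = 3445 ≡ 13 (mod 88).
So σ(0) = σ(44) while 0 ≠ 44, so σ is not injective, hence not bijective.
Since σ is not bijective, we find the least positive k with σ(k) = σ(0): this means 78k ≡ 0 (mod 88), i.e. 88 ∣ 78k. Since gcd(78, 88) = 2, dividing through by 2 this holds exactly when 44 ∣ 39k, and as gcd(39, 44) = 1, exactly when 44 ∣ k.
The smallest positive such k is 44.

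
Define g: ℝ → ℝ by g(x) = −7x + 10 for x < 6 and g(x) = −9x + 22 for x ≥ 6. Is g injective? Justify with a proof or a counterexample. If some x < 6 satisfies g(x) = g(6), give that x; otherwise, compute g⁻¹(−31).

41/7

Both pieces are strictly decreasing (slopes −7 and −9), so each is injective on its own interval.
The left piece maps (−∞, 6) onto (−32, ∞); the right piece maps [6, ∞) onto (−∞, −32].
These images are disjoint, so no value is attained by both pieces. Therefore g is injective.
Because the two images are disjoint, no x < 6 has g(x) = g(6), so we compute g⁻¹(−31): −31 lies in (−32, ∞), so solve −7x + 10 = −31: x = (−31 − 10)/(−7) = 41/7.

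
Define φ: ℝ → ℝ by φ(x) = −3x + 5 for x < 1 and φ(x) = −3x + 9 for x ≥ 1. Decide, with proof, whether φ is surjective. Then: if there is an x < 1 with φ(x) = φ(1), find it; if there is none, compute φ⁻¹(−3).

Both pieces are strictly decreasing (slopes −3 and −3), so each is injective on its own interval.
The left piece maps (−∞, 1) onto (2, ∞); the right piece maps [1, ∞) onto (−∞, 6].
The union (2, ∞) ∪ (−∞, 6] covers ℝ, so φ is surjective.
For the follow-up: the images overlap, so an x < 1 with φ(x) = φ(1) exists. φ(1) = 6; solving −3x + 5 = 6 for x < 1 gives x = (6 − 5)/(−3) = −1/3.

-1/3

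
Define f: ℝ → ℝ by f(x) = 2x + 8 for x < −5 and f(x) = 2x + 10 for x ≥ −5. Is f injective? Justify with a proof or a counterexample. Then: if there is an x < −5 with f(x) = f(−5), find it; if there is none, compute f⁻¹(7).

-3/2

Both pieces are strictly increasing (slopes 2 and 2), so each is injective on its own interval.
The left piece maps (−∞, −5) onto (−∞, −2); the right piece maps [−5, ∞) onto [0, ∞).
These images are disjoint, so no value is attained by both pieces. Thus f is injective.
Because the two images are disjoint, no x < −5 has f(x) = f(−5), so we compute f⁻¹(7): 7 lies in [0, ∞), so solve 2x + 10 = 7: x = (7 − 10)/2 = −3/2.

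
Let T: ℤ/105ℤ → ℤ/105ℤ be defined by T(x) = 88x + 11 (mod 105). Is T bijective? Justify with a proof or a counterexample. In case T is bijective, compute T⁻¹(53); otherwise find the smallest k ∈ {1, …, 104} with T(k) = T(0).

84

Suppose T(x_1) = T(x_2) in ℤ/105ℤ. Then 88x_1 + 11 ≡ 88x_2 + 11 (mod 105), so 88(x_1 − x_2) ≡ 0 (mod 105).
Since gcd(88, 105) = 1, 88 is invertible modulo 105, so x_1 − x_2 ≡ 0 (mod 105), i.e. x_1 = x_2.
We now compute 88⁻¹ mod 105 explicitly. Euclid's algorithm: 105 = 1·88 + 17, 88 = 5·17 + 3, 17 = 5·3 + 2, 3 = 1·2 + 1; back-substituting gives 1 = 37·88 − 31·105, so 88⁻¹ ≡ 37 (mod 105).
Then y ↦ 37(y − 11) is a two-sided inverse to T, so every y ∈ ℤ/105ℤ has a preimage.
Hence T is bijective.
Since T is bijective, we compute T⁻¹(53): solve 88x + 11 ≡ 53 (mod 105), i.e. 88x ≡ 42 (mod 105).
Multiplying by 88⁻¹ = 37 gives x ≡ 37·42 = 1554 = 14·105 + 84 ≡ 84 (mod 105).
Check: T(84) = 88·84 + 11 = 7403 = 70·105 + 53 ≡ 53 (mod 105).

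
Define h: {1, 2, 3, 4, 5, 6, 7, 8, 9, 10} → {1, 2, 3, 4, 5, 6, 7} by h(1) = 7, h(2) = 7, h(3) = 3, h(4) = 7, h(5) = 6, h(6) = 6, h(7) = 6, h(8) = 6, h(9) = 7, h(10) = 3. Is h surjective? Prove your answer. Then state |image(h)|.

No element maps to 1, so h is not surjective.
The image of h is {3, 6, 7}, which has 3 elements.

3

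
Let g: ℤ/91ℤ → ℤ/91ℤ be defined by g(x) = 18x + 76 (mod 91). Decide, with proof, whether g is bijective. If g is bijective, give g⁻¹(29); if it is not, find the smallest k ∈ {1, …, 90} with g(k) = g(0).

Recall: g is injective if g(s) = g(t) implies s = t.
Suppose g(s) = g(t) in ℤ/91ℤ. Then 18s + 76 ≡ 18t + 76 (mod 91), so 18(s − t) ≡ 0 (mod 91).
Since gcd(18, 91) = 1, 18 is invertible modulo 91, therefore s − t ≡ 0 (mod 91), i.e. s = t.
We now compute 18⁻¹ mod 91 explicitly. Euclid's algorithm: 91 = 5·18 + 1; back-substituting gives 1 = 86·18 − 17·91, so 18⁻¹ ≡ 86 (mod 91).
For any y ∈ ℤ/91ℤ, x = 86(y − 76) mod 91 satisfies g(x) = 18·86(y − 76) + 76 ≡ y (since 18·86 ≡ 1 mod 91). So every y has a preimage.
Therefore g is bijective.
Since g is bijective, we compute g⁻¹(29): solve 18x + 76 ≡ 29 (mod 91), i.e. 18x ≡ 44 (mod 91).
Multiplying by 18⁻¹ = 86 gives x ≡ 86·44 = 3784 = 41·91 + 53 ≡ 53 (mod 91).
Check: g(53) = 18·53 + 76 = 1030 = 11·91 + 29 ≡ 29 (mod 91).

53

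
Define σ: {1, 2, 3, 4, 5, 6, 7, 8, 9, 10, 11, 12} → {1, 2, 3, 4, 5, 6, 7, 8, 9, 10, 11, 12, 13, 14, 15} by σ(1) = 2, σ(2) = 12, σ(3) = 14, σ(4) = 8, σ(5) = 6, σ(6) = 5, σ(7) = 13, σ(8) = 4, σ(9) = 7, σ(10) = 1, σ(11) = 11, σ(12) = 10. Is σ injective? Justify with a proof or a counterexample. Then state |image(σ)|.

12

The values σ(1), …, σ(12) are 2, 12, 14, 8, 6, 5, 13, 4, 7, 1, 11, 10 — all distinct.
So σ(x_1) = σ(x_2) only when x_1 = x_2, and σ is injective.
The image of σ is {1, 2, 4, 5, 6, 7, 8, 10, 11, 12, 13, 14}, which has 12 elements.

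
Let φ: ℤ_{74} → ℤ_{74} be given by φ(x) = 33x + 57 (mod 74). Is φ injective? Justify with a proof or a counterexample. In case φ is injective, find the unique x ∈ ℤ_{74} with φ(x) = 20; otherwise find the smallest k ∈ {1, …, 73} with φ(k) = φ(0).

Suppose φ(s) = φ(t) in ℤ_{74}. Then 33s + 57 ≡ 33t + 57 (mod 74), so 33(s − t) ≡ 0 (mod 74).
Since gcd(33, 74) = 1, 33 is invertible modulo 74, thus s − t ≡ 0 (mod 74), i.e. s = t.
Hence φ is injective.
We now compute 33⁻¹ mod 74 explicitly. Euclid's algorithm: 74 = 2·33 + 8, 33 = 4·8 + 1; back-substituting gives 1 = 9·33 − 4·74, so 33⁻¹ ≡ 9 (mod 74).
Since φ is injective, we find φ⁻¹(20): we need 33x ≡ 20 − 57 ≡ 37 (mod 74). Using 33⁻¹ = 9: x ≡ 9·37 = 333 = 4·74 + 37, so x = 37.
Check: φ(37) = 33·37 + 57 = 1278 = 17·74 + 20 ≡ 20 (mod 74).

37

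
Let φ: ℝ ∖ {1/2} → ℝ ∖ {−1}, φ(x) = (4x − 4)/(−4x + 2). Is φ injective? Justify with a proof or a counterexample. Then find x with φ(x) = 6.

Suppose φ(s) = φ(t). Cross-multiplying: (4s − 4)(−4t + 2) = (4t − 4)(−4s + 2).
Expanding both sides and cancelling the symmetric terms leaves −8·(s − t) = 0. Since −8 ≠ 0, s = t. Hence φ is injective.
Solving φ(x) = 6: cross-multiplying gives 4x − 4 = 6(−4x + 2), which rearranges to 28x = 16, so x = 4/7.

4/7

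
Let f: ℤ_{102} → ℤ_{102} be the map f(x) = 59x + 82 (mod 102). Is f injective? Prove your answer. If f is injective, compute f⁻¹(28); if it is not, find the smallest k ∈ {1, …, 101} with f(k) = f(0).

Recall that f is injective if f(u) = f(v) implies u = v.
Suppose f(u) = f(v) in ℤ_{102}. Then 59u + 82 ≡ 59v + 82 (mod 102), hence 59(u − v) ≡ 0 (mod 102).
Since gcd(59, 102) = 1, 59 is invertible modulo 102, so u − v ≡ 0 (mod 102), i.e. u = v.
Hence f is injective.
We now compute 59⁻¹ mod 102 explicitly. Euclid's algorithm: 102 = 1·59 + 43, 59 = 1·43 + 16, 43 = 2·16 + 11, 16 = 1·11 + 5, 11 = 2·5 + 1; back-substituting gives 1 = 83·59 − 48·102, so 59⁻¹ ≡ 83 (mod 102).
Since f is injective, we find f⁻¹(28): we need 59x ≡ 28 − 82 ≡ 48 (mod 102). Using 59⁻¹ = 83: x ≡ 83·48 = 3984 = 39·102 + 6, so x = 6.
Check: f(6) = 59·6 + 82 = 436 = 4·102 + 28 ≡ 28 (mod 102).

6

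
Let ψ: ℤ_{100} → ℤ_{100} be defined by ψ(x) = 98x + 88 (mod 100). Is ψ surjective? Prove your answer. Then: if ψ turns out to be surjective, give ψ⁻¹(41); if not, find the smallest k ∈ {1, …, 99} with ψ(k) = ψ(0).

50

Since gcd(98, 100) = 2, we have 98x ≡ 0 (mod 2) for all x, so ψ(x) ≡ 0 (mod 2).
But 1 ≢ 0 (mod 2), so 1 ∈ ℤ_{100} has no preimage. So ψ is not surjective.
Since ψ is not surjective, we find the least positive k with ψ(k) = ψ(0): this means 98k ≡ 0 (mod 100), i.e. 100 ∣ 98k. Since gcd(98, 100) = 2, dividing through by 2 this holds exactly when 50 ∣ 49k, and as gcd(49, 50) = 1, exactly when 50 ∣ k.
The smallest positive such k is 50.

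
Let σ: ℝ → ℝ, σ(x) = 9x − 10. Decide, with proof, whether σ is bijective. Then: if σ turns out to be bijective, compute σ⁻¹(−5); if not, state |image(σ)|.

Suppose σ(s) = σ(t). Then 9s − 10 = 9t − 10, thus 9s = 9t, hence s = t.
For any y ∈ ℝ, x = (y + 10)/9 satisfies σ(x) = y.
So σ is bijective.
Since σ is bijective, we compute σ⁻¹(−5) = (−5 + 10)/9 = 5/9.

5/9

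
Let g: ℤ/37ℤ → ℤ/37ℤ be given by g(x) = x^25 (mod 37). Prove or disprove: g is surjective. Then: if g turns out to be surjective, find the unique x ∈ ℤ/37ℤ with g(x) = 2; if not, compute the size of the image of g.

Since 37 is prime, the nonzero elements of ℤ/37ℤ form a cyclic group of order 36.
As gcd(25, 36) = 1, raising to the 25th power is a bijection on this group: if u^25 ≡ v^25 then (uv^{−1})^25 = 1, and the only element of order dividing gcd(25, 36) = 1 is 1, so u = v.
With g(0) = 0 this makes g injective on all of ℤ/37ℤ, hence bijective (finite equal-size domain and codomain). In particular g is surjective.
Since g is surjective, we find the preimage of 2. The inverse of x ↦ x^25 on (ℤ/37ℤ)^× is x ↦ x^13, because 25·13 = 325 = 9·36 + 1 ≡ 1 (mod 36) and x^{36} = 1 for x ≠ 0 (Fermat). So g⁻¹(2) = 2^13 mod 37.
Repeated squaring mod 37: 2^1 ≡ 2, 2^2 ≡ 2² = 4, 2^4 ≡ 4² = 16, 2^8 ≡ 16² = 256 ≡ 34. Since 13 = 8 + 4 + 1, 2^13 ≡ 34·16·2: 34·16 = 544 ≡ 26, then 26·2 = 52 ≡ 15. So 2^13 ≡ 15 (mod 37).
Hence g⁻¹(2) = 15.

15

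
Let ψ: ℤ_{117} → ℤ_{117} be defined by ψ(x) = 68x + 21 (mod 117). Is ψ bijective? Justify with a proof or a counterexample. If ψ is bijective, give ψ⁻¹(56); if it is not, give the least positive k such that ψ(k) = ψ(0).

16

By definition, injectivity means: for all s, t in the domain, ψ(s) = ψ(t) implies s = t.
Suppose ψ(s) = ψ(t) in ℤ_{117}. Then 68s + 21 ≡ 68t + 21 (mod 117), thus 68(s − t) ≡ 0 (mod 117).
Since gcd(68, 117) = 1, 68 is invertible modulo 117, thus s − t ≡ 0 (mod 117), i.e. s = t.
We now compute 68⁻¹ mod 117 explicitly. Euclid's algorithm: 117 = 1·68 + 49, 68 = 1·49 + 19, 49 = 2·19 + 11, 19 = 1·11 + 8, 11 = 1·8 + 3, 8 = 2·3 + 2, 3 = 1·2 + 1; back-substituting gives 1 = 74·68 − 43·117, so 68⁻¹ ≡ 74 (mod 117).
For any y ∈ ℤ_{117}, x = 74(y − 21) mod 117 satisfies ψ(x) = 68·74(y − 21) + 21 ≡ y (since 68·74 ≡ 1 mod 117). So every y has a preimage.
Hence ψ is bijective.
Since ψ is bijective, we compute ψ⁻¹(56): solve 68x + 21 ≡ 56 (mod 117), i.e. 68x ≡ 35 (mod 117).
Multiplying by 68⁻¹ = 74 gives x ≡ 74·35 = 2590 = 22·117 + 16 ≡ 16 (mod 117).
Check: ψ(16) = 68·16 + 21 = 1109 = 9·117 + 56 ≡ 56 (mod 117).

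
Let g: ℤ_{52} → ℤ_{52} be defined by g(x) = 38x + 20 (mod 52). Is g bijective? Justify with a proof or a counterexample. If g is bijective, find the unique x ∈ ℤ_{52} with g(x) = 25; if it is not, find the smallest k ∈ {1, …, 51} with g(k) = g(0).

We have gcd(38, 52) = 2 > 1. Taking u = 0 and v = 26: g(0) = 20 and g(26) = 38·26 + 20 = 1008 ≡ 20 (mod 52).
So g(0) = g(26) while 0 ≠ 26, thus g is not injective, hence not bijective.
Since g is not bijective, we find the least positive k with g(k) = g(0): this means 38k ≡ 0 (mod 52), i.e. 52 ∣ 38k. Since gcd(38, 52) = 2, dividing through by 2 this holds exactly when 26 ∣ 19k, and as gcd(19, 26) = 1, exactly when 26 ∣ k.
The smallest positive such k is 26.

26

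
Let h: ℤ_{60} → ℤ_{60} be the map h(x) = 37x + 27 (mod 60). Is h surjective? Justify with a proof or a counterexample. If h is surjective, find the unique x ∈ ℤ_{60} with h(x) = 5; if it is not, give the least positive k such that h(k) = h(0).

14

Recall that surjectivity means every element of the codomain has a preimage under h.
Since gcd(37, 60) = 1, 37 is invertible modulo 60. Euclid's algorithm: 60 = 1·37 + 23, 37 = 1·23 + 14, 23 = 1·14 + 9, 14 = 1·9 + 5, 9 = 1·5 + 4, 5 = 1·4 + 1; back-substituting gives 1 = 13·37 − 8·60, so 37⁻¹ ≡ 13 (mod 60).
Then y ↦ 13(y − 27) is a two-sided inverse to h, so every y ∈ ℤ_{60} has a preimage.
Hence h is surjective.
Since h is surjective, we compute h⁻¹(5): solve 37x + 27 ≡ 5 (mod 60), i.e. 37x ≡ 38 (mod 60).
Multiplying by 37⁻¹ = 13 gives x ≡ 13·38 = 494 = 8·60 + 14 ≡ 14 (mod 60).
Check: h(14) = 37·14 + 27 = 545 = 9·60 + 5 ≡ 5 (mod 60).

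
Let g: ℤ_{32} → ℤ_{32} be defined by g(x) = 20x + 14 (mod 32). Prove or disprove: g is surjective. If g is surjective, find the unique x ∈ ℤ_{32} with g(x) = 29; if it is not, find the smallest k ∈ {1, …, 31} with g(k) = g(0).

8

Since gcd(20, 32) = 4, we have 20x ≡ 0 (mod 4) for all x, so g(x) ≡ 2 (mod 4).
But 0 ≢ 2 (mod 4), so 0 ∈ ℤ_{32} has no preimage. So g is not surjective.
Since g is not surjective, we find the least positive k with g(k) = g(0): this means 20k ≡ 0 (mod 32), i.e. 32 ∣ 20k. Since gcd(20, 32) = 4, dividing through by 4 this holds exactly when 8 ∣ 5k, and as gcd(5, 8) = 1, exactly when 8 ∣ k.
The smallest positive such k is 8.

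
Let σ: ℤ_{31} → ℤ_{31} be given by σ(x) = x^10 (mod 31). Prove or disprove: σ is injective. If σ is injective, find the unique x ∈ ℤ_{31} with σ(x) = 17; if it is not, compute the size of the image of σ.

σ(1) = 1^10 = 1.
σ(2): Repeated squaring mod 31: 2^1 ≡ 2, 2^2 ≡ 2² = 4, 2^4 ≡ 4² = 16, 2^8 ≡ 16² = 256 ≡ 8. Since 10 = 8 + 2, 2^10 ≡ 8·4: 8·4 = 32 ≡ 1. So 2^10 ≡ 1 (mod 31).
So σ(1) = σ(2) = 1 while 1 ≠ 2, so σ is not injective.
Since σ is not injective, we determine |image(σ)|. Computing x^10 mod 31 for each x (by repeated squaring, reducing mod 31 at every step), the values σ(0), σ(1), …, σ(30) are: 0, 1, 1, 25, 1, 5, 25, 25, 1, 5, 5, 5, 25, 5, 25, 1, 1, 25, 5, 25, 5, 5, 5, 1, 25, 25, 5, 1, 25, 1, 1.
The distinct values are {0, 1, 5, 25}; there are 4 of them.

4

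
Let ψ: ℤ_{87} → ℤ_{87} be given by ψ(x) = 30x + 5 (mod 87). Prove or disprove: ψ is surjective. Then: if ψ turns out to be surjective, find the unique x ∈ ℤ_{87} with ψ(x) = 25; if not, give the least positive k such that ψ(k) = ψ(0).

29

Recall that surjectivity means every element of the codomain has a preimage under ψ.
Since gcd(30, 87) = 3, we have 30x ≡ 0 (mod 3) for all x, so ψ(x) ≡ 2 (mod 3).
But 0 ≢ 2 (mod 3), so 0 ∈ ℤ_{87} has no preimage. Therefore ψ is not surjective.
Since ψ is not surjective, we find the least positive k with ψ(k) = ψ(0): this means 30k ≡ 0 (mod 87), i.e. 87 ∣ 30k. Since gcd(30, 87) = 3, dividing through by 3 this holds exactly when 29 ∣ 10k, and as gcd(10, 29) = 1, exactly when 29 ∣ k.
The smallest positive such k is 29.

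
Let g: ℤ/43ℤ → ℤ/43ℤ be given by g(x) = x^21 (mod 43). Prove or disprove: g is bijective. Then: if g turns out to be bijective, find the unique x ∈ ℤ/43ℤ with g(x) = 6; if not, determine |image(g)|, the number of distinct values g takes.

3

g(2): Repeated squaring mod 43: 2^1 ≡ 2, 2^2 ≡ 2² = 4, 2^4 ≡ 4² = 16, 2^8 ≡ 16² = 256 ≡ 41, 2^16 ≡ 41² = 1681 ≡ 4. Since 21 = 16 + 4 + 1, 2^21 ≡ 4·16·2: 4·16 = 64 ≡ 21, then 21·2 = 42. So 2^21 ≡ 42 (mod 43).
g(3): Repeated squaring mod 43: 3^1 ≡ 3, 3^2 ≡ 3² = 9, 3^4 ≡ 9² = 81 ≡ 38, 3^8 ≡ 38² = 1444 ≡ 25, 3^16 ≡ 25² = 625 ≡ 23. Since 21 = 16 + 4 + 1, 3^21 ≡ 23·38·3: 23·38 = 874 ≡ 14, then 14·3 = 42. So 3^21 ≡ 42 (mod 43).
So g(2) = g(3) = 42 while 2 ≠ 3, thus g is not injective, hence not bijective.
Since g is not bijective, we determine |image(g)|. Computing x^21 mod 43 for each x (by repeated squaring, reducing mod 43 at every step), the values g(0), g(1), …, g(42) are: 0, 1, 42, 42, 1, 42, 1, 42, 42, 1, 1, 1, 42, 1, 1, 1, 1, 1, 42, 42, 42, 1, 42, 1, 1, 1, 42, 42, 42, 42, 42, 1, 42, 42, 42, 1, 1, 42, 1, 42, 1, 1, 42.
The distinct values are {0, 1, 42}; there are 3 of them.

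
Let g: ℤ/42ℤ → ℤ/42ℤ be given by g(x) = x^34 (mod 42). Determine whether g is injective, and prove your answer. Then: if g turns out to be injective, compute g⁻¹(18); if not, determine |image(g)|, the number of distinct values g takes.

g(4): Repeated squaring mod 42: 4^1 ≡ 4, 4^2 ≡ 4² = 16, 4^4 ≡ 16² = 256 ≡ 4, 4^8 ≡ 4² = 16, 4^16 ≡ 16² = 256 ≡ 4, 4^32 ≡ 4² = 16. Since 34 = 32 + 2, 4^34 ≡ 16·16: 16·16 = 256 ≡ 4. So 4^34 ≡ 4 (mod 42).
g(10): Repeated squaring mod 42: 10^1 ≡ 10, 10^2 ≡ 10² = 100 ≡ 16, 10^4 ≡ 16² = 256 ≡ 4, 10^8 ≡ 4² = 16, 10^16 ≡ 16² = 256 ≡ 4, 10^32 ≡ 4² = 16. Since 34 = 32 + 2, 10^34 ≡ 16·16: 16·16 = 256 ≡ 4. So 10^34 ≡ 4 (mod 42).
So g(4) = g(10) = 4 while 4 ≠ 10, so g is not injective.
Since g is not injective, we determine |image(g)|. Computing x^34 mod 42 for each x (by repeated squaring, reducing mod 42 at every step), the values g(0), g(1), …, g(41) are: 0, 1, 16, 39, 4, 37, 36, 7, 22, 9, 4, 25, 30, 1, 28, 15, 16, 25, 18, 37, 22, 21, 22, 37, 18, 25, 16, 15, 28, 1, 30, 25, 4, 9, 22, 7, 36, 37, 4, 39, 16, 1.
The distinct values are {0, 1, 4, 7, 9, 15, 16, 18, 21, 22, 25, 28, 30, 36, 37, 39}; there are 16 of them.

16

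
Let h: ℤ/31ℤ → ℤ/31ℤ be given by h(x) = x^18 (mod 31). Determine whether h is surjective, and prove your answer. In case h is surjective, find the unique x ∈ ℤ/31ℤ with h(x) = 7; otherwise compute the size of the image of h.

6

h(1) = 1^18 = 1.
h(5): Repeated squaring mod 31: 5^1 ≡ 5, 5^2 ≡ 5² = 25, 5^4 ≡ 25² = 625 ≡ 5, 5^8 ≡ 5² = 25, 5^16 ≡ 25² = 625 ≡ 5. Since 18 = 16 + 2, 5^18 ≡ 5·25: 5·25 = 125 ≡ 1. So 5^18 ≡ 1 (mod 31).
So h(1) = h(5) = 1 while 1 ≠ 5, hence h is not injective.
A non-injective map from the 31-element set ℤ/31ℤ to itself takes at most 30 distinct values, so it cannot be surjective. Thus h is not surjective.
Since h is not surjective, we determine |image(h)|. Computing x^18 mod 31 for each x (by repeated squaring, reducing mod 31 at every step), the values h(0), h(1), …, h(30) are: 0, 1, 8, 4, 2, 1, 1, 2, 16, 16, 8, 2, 8, 4, 16, 4, 4, 16, 4, 8, 2, 8, 16, 16, 2, 1, 1, 2, 4, 8, 1.
The distinct values are {0, 1, 2, 4, 8, 16}; there are 6 of them.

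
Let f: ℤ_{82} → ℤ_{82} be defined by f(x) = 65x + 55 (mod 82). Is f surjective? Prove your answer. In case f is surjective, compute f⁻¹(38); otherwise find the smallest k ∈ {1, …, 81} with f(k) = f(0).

Since gcd(65, 82) = 1, 65 is invertible modulo 82. Euclid's algorithm: 82 = 1·65 + 17, 65 = 3·17 + 14, 17 = 1·14 + 3, 14 = 4·3 + 2, 3 = 1·2 + 1; back-substituting gives 1 = 53·65 − 42·82, so 65⁻¹ ≡ 53 (mod 82).
Then y ↦ 53(y − 55) is a two-sided inverse to f, so every y ∈ ℤ_{82} has a preimage.
Thus f is surjective.
Since f is surjective, we find f⁻¹(38): we need 65x ≡ 38 − 55 ≡ 65 (mod 82). Using 65⁻¹ = 53: x ≡ 53·65 = 3445 = 42·82 + 1, so x = 1.
Check: f(1) = 65·1 + 55 = 120 = 1·82 + 38 ≡ 38 (mod 82).

1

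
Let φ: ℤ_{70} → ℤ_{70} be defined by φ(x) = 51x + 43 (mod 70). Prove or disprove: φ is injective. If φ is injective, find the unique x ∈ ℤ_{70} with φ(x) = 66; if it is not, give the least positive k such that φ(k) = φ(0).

43

If φ(u) = φ(v), then 51u ≡ 51v (mod 70). Because gcd(51, 70) = 1, we may cancel 51 to get u ≡ v (mod 70).
Therefore φ is injective.
We now compute 51⁻¹ mod 70 explicitly. Euclid's algorithm: 70 = 1·51 + 19, 51 = 2·19 + 13, 19 = 1·13 + 6, 13 = 2·6 + 1; back-substituting gives 1 = 11·51 − 8·70, so 51⁻¹ ≡ 11 (mod 70).
Since φ is injective, we compute φ⁻¹(66): solve 51x + 43 ≡ 66 (mod 70), i.e. 51x ≡ 23 (mod 70).
Multiplying by 51⁻¹ = 11 gives x ≡ 11·23 = 253 = 3·70 + 43 ≡ 43 (mod 70).
Check: φ(43) = 51·43 + 43 = 2236 = 31·70 + 66 ≡ 66 (mod 70).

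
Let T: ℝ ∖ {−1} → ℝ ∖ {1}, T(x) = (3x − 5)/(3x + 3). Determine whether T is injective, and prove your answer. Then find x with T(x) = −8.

-19/27

Suppose T(x_1) = T(x_2). Cross-multiplying: (3x_1 − 5)(3x_2 + 3) = (3x_2 − 5)(3x_1 + 3).
Expanding both sides and cancelling the symmetric terms leaves 24·(x_1 − x_2) = 0. Since 24 ≠ 0, x_1 = x_2. Therefore T is injective.
Solving T(x) = −8: cross-multiplying gives 3x − 5 = −8(3x + 3), which rearranges to 27x = −19, so x = −19/27.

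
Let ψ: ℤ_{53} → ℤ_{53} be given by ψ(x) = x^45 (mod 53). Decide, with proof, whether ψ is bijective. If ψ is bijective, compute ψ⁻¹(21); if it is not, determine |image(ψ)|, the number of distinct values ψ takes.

8

Since 53 is prime, the nonzero elements of ℤ_{53} form a cyclic group of order 52.
As gcd(45, 52) = 1, raising to the 45th power is a bijection on this group: if s^45 ≡ t^45 then (st^{−1})^45 = 1, and the only element of order dividing gcd(45, 52) = 1 is 1, so s = t.
With ψ(0) = 0 this makes ψ injective on all of ℤ_{53}, hence bijective (finite equal-size domain and codomain). In particular ψ is bijective.
Since ψ is bijective, we find the preimage of 21. The inverse of x ↦ x^45 on (ℤ_{53})^× is x ↦ x^37, because 45·37 = 1665 = 32·52 + 1 ≡ 1 (mod 52) and x^{52} = 1 for x ≠ 0 (Fermat). So ψ⁻¹(21) = 21^37 mod 53.
Repeated squaring mod 53: 21^1 ≡ 21, 21^2 ≡ 21² = 441 ≡ 17, 21^4 ≡ 17² = 289 ≡ 24, 21^8 ≡ 24² = 576 ≡ 46, 21^16 ≡ 46² = 2116 ≡ 49, 21^32 ≡ 49² = 2401 ≡ 16. Since 37 = 32 + 4 + 1, 21^37 ≡ 16·24·21: 16·24 = 384 ≡ 13, then 13·21 = 273 ≡ 8. So 21^37 ≡ 8 (mod 53).
Hence ψ⁻¹(21) = 8.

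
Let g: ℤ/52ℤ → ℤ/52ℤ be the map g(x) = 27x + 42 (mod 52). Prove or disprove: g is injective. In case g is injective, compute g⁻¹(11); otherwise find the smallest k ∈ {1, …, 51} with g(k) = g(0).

47

By definition, g is injective if g(a) = g(b) implies a = b.
If g(a) = g(b), then 27a ≡ 27b (mod 52). Because gcd(27, 52) = 1, we may cancel 27 to get a ≡ b (mod 52).
So g is injective.
We now compute 27⁻¹ mod 52 explicitly. Euclid's algorithm: 52 = 1·27 + 25, 27 = 1·25 + 2, 25 = 12·2 + 1; back-substituting gives 1 = 27·27 − 14·52, so 27⁻¹ ≡ 27 (mod 52).
Since g is injective, we compute g⁻¹(11): solve 27x + 42 ≡ 11 (mod 52), i.e. 27x ≡ 21 (mod 52).
Multiplying by 27⁻¹ = 27 gives x ≡ 27·21 = 567 = 10·52 + 47 ≡ 47 (mod 52).
Check: g(47) = 27·47 + 42 = 1311 = 25·52 + 11 ≡ 11 (mod 52).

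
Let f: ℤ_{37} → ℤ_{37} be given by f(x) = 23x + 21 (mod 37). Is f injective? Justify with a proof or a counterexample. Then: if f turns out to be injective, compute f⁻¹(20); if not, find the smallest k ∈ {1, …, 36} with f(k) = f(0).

Recall: injectivity means: for all a, b in the domain, f(a) = f(b) implies a = b.
If f(a) = f(b), then 23a ≡ 23b (mod 37). Because gcd(23, 37) = 1, we may cancel 23 to get a ≡ b (mod 37).
Therefore f is injective.
We now compute 23⁻¹ mod 37 explicitly. Euclid's algorithm: 37 = 1·23 + 14, 23 = 1·14 + 9, 14 = 1·9 + 5, 9 = 1·5 + 4, 5 = 1·4 + 1; back-substituting gives 1 = 29·23 − 18·37, so 23⁻¹ ≡ 29 (mod 37).
Since f is injective, we compute f⁻¹(20): solve 23x + 21 ≡ 20 (mod 37), i.e. 23x ≡ 36 (mod 37).
Multiplying by 23⁻¹ = 29 gives x ≡ 29·36 = 1044 = 28·37 + 8 ≡ 8 (mod 37).
Check: f(8) = 23·8 + 21 = 205 = 5·37 + 20 ≡ 20 (mod 37).

8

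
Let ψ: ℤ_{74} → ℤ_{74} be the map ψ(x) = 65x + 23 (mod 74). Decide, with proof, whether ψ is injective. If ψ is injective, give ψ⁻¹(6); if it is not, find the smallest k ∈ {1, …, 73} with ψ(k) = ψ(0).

If ψ(s) = ψ(t), then 65s ≡ 65t (mod 74). Because gcd(65, 74) = 1, we may cancel 65 to get s ≡ t (mod 74).
So ψ is injective.
We now compute 65⁻¹ mod 74 explicitly. Euclid's algorithm: 74 = 1·65 + 9, 65 = 7·9 + 2, 9 = 4·2 + 1; back-substituting gives 1 = 41·65 − 36·74, so 65⁻¹ ≡ 41 (mod 74).
Since ψ is injective, we find ψ⁻¹(6): we need 65x ≡ 6 − 23 ≡ 57 (mod 74). Using 65⁻¹ = 41: x ≡ 41·57 = 2337 = 31·74 + 43, so x = 43.
Check: ψ(43) = 65·43 + 23 = 2818 = 38·74 + 6 ≡ 6 (mod 74).

43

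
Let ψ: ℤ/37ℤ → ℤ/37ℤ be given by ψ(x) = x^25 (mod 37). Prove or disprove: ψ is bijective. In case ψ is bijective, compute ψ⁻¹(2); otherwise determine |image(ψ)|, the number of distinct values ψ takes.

15

Since 37 is prime, the nonzero elements of ℤ/37ℤ form a cyclic group of order 36.
As gcd(25, 36) = 1, raising to the 25th power is a bijection on this group: if s^25 ≡ t^25 then (st^{−1})^25 = 1, and the only element of order dividing gcd(25, 36) = 1 is 1, so s = t.
With ψ(0) = 0 this makes ψ injective on all of ℤ/37ℤ, hence bijective (finite equal-size domain and codomain). In particular ψ is bijective.
Since ψ is bijective, we find the preimage of 2. The inverse of x ↦ x^25 on (ℤ/37ℤ)^× is x ↦ x^13, because 25·13 = 325 = 9·36 + 1 ≡ 1 (mod 36) and x^{36} = 1 for x ≠ 0 (Fermat). So ψ⁻¹(2) = 2^13 mod 37.
Repeated squaring mod 37: 2^1 ≡ 2, 2^2 ≡ 2² = 4, 2^4 ≡ 4² = 16, 2^8 ≡ 16² = 256 ≡ 34. Since 13 = 8 + 4 + 1, 2^13 ≡ 34·16·2: 34·16 = 544 ≡ 26, then 26·2 = 52 ≡ 15. So 2^13 ≡ 15 (mod 37).
Hence ψ⁻¹(2) = 15.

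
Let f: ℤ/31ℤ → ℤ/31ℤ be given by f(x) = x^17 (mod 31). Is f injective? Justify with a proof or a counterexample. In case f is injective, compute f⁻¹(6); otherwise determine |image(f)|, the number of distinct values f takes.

26

Since 31 is prime, the nonzero elements of ℤ/31ℤ form a cyclic group of order 30.
As gcd(17, 30) = 1, raising to the 17th power is a bijection on this group: if x_1^17 ≡ x_2^17 then (x_1x_2^{−1})^17 = 1, and the only element of order dividing gcd(17, 30) = 1 is 1, so x_1 = x_2.
With f(0) = 0 this makes f injective on all of ℤ/31ℤ, hence bijective (finite equal-size domain and codomain). In particular f is injective.
Since f is injective, we find the preimage of 6. The inverse of x ↦ x^17 on (ℤ/31ℤ)^× is x ↦ x^23, because 17·23 = 391 = 13·30 + 1 ≡ 1 (mod 30) and x^{30} = 1 for x ≠ 0 (Fermat). So f⁻¹(6) = 6^23 mod 31.
Repeated squaring mod 31: 6^1 ≡ 6, 6^2 ≡ 6² = 36 ≡ 5, 6^4 ≡ 5² = 25, 6^8 ≡ 25² = 625 ≡ 5, 6^16 ≡ 5² = 25. Since 23 = 16 + 4 + 2 + 1, 6^23 ≡ 25·25·5·6: 25·25 = 625 ≡ 5, then 5·5 = 25, then 25·6 = 150 ≡ 26. So 6^23 ≡ 26 (mod 31).
Hence f⁻¹(6) = 26.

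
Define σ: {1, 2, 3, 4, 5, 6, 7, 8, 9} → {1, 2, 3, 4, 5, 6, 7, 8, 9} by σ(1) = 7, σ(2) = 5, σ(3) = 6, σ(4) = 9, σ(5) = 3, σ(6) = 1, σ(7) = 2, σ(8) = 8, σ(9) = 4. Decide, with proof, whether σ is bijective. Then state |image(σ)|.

9

The values 7, 5, 6, 9, 3, 1, 2, 8, 4 are a permutation of {1, 2, 3, 4, 5, 6, 7, 8, 9}: each element appears exactly once.
So σ is injective and surjective, hence bijective.
The image of σ is {1, 2, 3, 4, 5, 6, 7, 8, 9}, which has 9 elements.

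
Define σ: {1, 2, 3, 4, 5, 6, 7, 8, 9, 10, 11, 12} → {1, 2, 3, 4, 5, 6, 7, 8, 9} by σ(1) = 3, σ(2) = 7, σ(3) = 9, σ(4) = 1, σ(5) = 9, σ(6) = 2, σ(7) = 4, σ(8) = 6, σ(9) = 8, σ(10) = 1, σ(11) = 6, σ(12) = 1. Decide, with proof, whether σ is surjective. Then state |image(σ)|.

No element maps to 5, so σ is not surjective.
The image of σ is {1, 2, 3, 4, 6, 7, 8, 9}, which has 8 elements.

8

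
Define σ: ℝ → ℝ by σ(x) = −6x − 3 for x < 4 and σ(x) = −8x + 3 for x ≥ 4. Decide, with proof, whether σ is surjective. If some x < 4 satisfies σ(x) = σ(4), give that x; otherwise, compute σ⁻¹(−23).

Both pieces are strictly decreasing (slopes −6 and −8), so each is injective on its own interval.
The left piece maps (−∞, 4) onto (−27, ∞); the right piece maps [4, ∞) onto (−∞, −29].
The union (−27, ∞) ∪ (−∞, −29] omits the interval between −27 and −29; in particular −27 has no preimage. So σ is not surjective.
Because the two images are disjoint, no x < 4 has σ(x) = σ(4), so we compute σ⁻¹(−23): −23 lies in (−27, ∞), so solve −6x − 3 = −23: x = (−23 + 3)/(−6) = 10/3.

10/3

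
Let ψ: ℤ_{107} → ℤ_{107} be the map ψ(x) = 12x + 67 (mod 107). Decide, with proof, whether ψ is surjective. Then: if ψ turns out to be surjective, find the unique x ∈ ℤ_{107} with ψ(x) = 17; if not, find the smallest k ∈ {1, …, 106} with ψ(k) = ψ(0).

85

Since gcd(12, 107) = 1, 12 is invertible modulo 107. Euclid's algorithm: 107 = 8·12 + 11, 12 = 1·11 + 1; back-substituting gives 1 = 9·12 − 1·107, so 12⁻¹ ≡ 9 (mod 107).
For any y ∈ ℤ_{107}, x = 9(y − 67) mod 107 satisfies ψ(x) = 12·9(y − 67) + 67 ≡ y (since 12·9 ≡ 1 mod 107). So every y has a preimage.
So ψ is surjective.
Since ψ is surjective, we find ψ⁻¹(17): we need 12x ≡ 17 − 67 ≡ 57 (mod 107). Using 12⁻¹ = 9: x ≡ 9·57 = 513 = 4·107 + 85, so x = 85.
Check: ψ(85) = 12·85 + 67 = 1087 = 10·107 + 17 ≡ 17 (mod 107).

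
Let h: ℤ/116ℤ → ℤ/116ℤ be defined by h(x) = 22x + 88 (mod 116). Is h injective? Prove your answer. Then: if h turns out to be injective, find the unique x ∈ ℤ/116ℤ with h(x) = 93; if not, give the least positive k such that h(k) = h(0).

Recall: h is injective when h(u) = h(v) forces u = v.
We have gcd(22, 116) = 2 > 1. Taking u = 0 and v = 58: h(0) = 88 and h(58) = 22·58 + 88 = 1364 ≡ 88 (mod 116).
So h(0) = h(58) while 0 ≠ 58, thus h is not injective.
Since h is not injective, we find the least positive k with h(k) = h(0): this means 22k ≡ 0 (mod 116), i.e. 116 ∣ 22k. Since gcd(22, 116) = 2, dividing through by 2 this holds exactly when 58 ∣ 11k, and as gcd(11, 58) = 1, exactly when 58 ∣ k.
The smallest positive such k is 58.

58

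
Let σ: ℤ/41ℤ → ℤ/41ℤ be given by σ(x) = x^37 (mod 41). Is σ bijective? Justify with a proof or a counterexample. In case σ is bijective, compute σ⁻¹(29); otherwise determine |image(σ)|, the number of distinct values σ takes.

28

Since 41 is prime, the nonzero elements of ℤ/41ℤ form a cyclic group of order 40.
As gcd(37, 40) = 1, raising to the 37th power is a bijection on this group: if u^37 ≡ v^37 then (uv^{−1})^37 = 1, and the only element of order dividing gcd(37, 40) = 1 is 1, so u = v.
With σ(0) = 0 this makes σ injective on all of ℤ/41ℤ, hence bijective (finite equal-size domain and codomain). In particular σ is bijective.
Since σ is bijective, we find the preimage of 29. The inverse of x ↦ x^37 on (ℤ/41ℤ)^× is x ↦ x^13, because 37·13 = 481 = 12·40 + 1 ≡ 1 (mod 40) and x^{40} = 1 for x ≠ 0 (Fermat). So σ⁻¹(29) = 29^13 mod 41.
Repeated squaring mod 41: 29^1 ≡ 29, 29^2 ≡ 29² = 841 ≡ 21, 29^4 ≡ 21² = 441 ≡ 31, 29^8 ≡ 31² = 961 ≡ 18. Since 13 = 8 + 4 + 1, 29^13 ≡ 18·31·29: 18·31 = 558 ≡ 25, then 25·29 = 725 ≡ 28. So 29^13 ≡ 28 (mod 41).
Hence σ⁻¹(29) = 28.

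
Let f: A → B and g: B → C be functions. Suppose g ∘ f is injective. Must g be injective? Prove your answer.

No. Take A = {1}, B = {1, 2, 3, 4}, C = {1, 2, 3, 4}, f(a) = a for each a ∈ A, and g(b) = 3 if b ∈ {3, 4} else g(b) = b.
Then g ∘ f = f is injective (A ⊂ B and f is the inclusion), but g(3) = g(4) = 3 with 3 ≠ 4, so g is not injective.

not injective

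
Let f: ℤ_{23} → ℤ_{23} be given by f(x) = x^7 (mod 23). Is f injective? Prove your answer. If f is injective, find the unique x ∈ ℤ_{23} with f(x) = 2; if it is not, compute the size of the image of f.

Since 23 is prime, the nonzero elements of ℤ_{23} form a cyclic group of order 22.
As gcd(7, 22) = 1, raising to the 7th power is a bijection on this group: if u^7 ≡ v^7 then (uv^{−1})^7 = 1, and the only element of order dividing gcd(7, 22) = 1 is 1, so u = v.
With f(0) = 0 this makes f injective on all of ℤ_{23}, hence bijective (finite equal-size domain and codomain). In particular f is injective.
Since f is injective, we find the preimage of 2. The inverse of x ↦ x^7 on (ℤ_{23})^× is x ↦ x^19, because 7·19 = 133 = 6·22 + 1 ≡ 1 (mod 22) and x^{22} = 1 for x ≠ 0 (Fermat). So f⁻¹(2) = 2^19 mod 23.
Repeated squaring mod 23: 2^1 ≡ 2, 2^2 ≡ 2² = 4, 2^4 ≡ 4² = 16, 2^8 ≡ 16² = 256 ≡ 3, 2^16 ≡ 3² = 9. Since 19 = 16 + 2 + 1, 2^19 ≡ 9·4·2: 9·4 = 36 ≡ 13, then 13·2 = 26 ≡ 3. So 2^19 ≡ 3 (mod 23).
Hence f⁻¹(2) = 3.

3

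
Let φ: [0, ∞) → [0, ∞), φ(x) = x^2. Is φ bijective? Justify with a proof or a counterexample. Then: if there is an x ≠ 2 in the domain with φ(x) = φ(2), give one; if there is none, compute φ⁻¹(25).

5

On [0, ∞), x ↦ x^2 is strictly increasing (injective) and for any y ∈ [0, ∞) the 2nd root y^{1/2} lies in [0, ∞) (surjective). So φ is bijective.
Since x ↦ x^2 is strictly increasing on [0, ∞), it is injective there, so no x ≠ 2 in the domain has φ(x) = φ(2). We therefore compute φ⁻¹(25) = 25^{1/2} = 5 (indeed 5^2 = 25).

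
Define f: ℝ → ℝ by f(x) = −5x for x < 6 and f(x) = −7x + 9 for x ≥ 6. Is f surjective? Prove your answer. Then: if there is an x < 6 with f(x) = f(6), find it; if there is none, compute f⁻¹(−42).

51/7

Both pieces are strictly decreasing (slopes −5 and −7), so each is injective on its own interval.
The left piece maps (−∞, 6) onto (−30, ∞); the right piece maps [6, ∞) onto (−∞, −33].
The union (−30, ∞) ∪ (−∞, −33] omits the interval between −30 and −33; in particular −30 has no preimage. So f is not surjective.
Because the two images are disjoint, no x < 6 has f(x) = f(6), so we compute f⁻¹(−42): −42 lies in (−∞, −33], so solve −7x + 9 = −42: x = (−42 − 9)/(−7) = 51/7.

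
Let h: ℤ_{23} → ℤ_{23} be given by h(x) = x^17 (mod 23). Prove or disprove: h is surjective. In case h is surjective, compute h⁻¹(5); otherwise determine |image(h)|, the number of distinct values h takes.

21

Since 23 is prime, the nonzero elements of ℤ_{23} form a cyclic group of order 22.
As gcd(17, 22) = 1, raising to the 17th power is a bijection on this group: if s^17 ≡ t^17 then (st^{−1})^17 = 1, and the only element of order dividing gcd(17, 22) = 1 is 1, so s = t.
With h(0) = 0 this makes h injective on all of ℤ_{23}, hence bijective (finite equal-size domain and codomain). In particular h is surjective.
Since h is surjective, we find the preimage of 5. The inverse of x ↦ x^17 on (ℤ_{23})^× is x ↦ x^13, because 17·13 = 221 = 10·22 + 1 ≡ 1 (mod 22) and x^{22} = 1 for x ≠ 0 (Fermat). So h⁻¹(5) = 5^13 mod 23.
Repeated squaring mod 23: 5^1 ≡ 5, 5^2 ≡ 5² = 25 ≡ 2, 5^4 ≡ 2² = 4, 5^8 ≡ 4² = 16. Since 13 = 8 + 4 + 1, 5^13 ≡ 16·4·5: 16·4 = 64 ≡ 18, then 18·5 = 90 ≡ 21. So 5^13 ≡ 21 (mod 23).
Hence h⁻¹(5) = 21.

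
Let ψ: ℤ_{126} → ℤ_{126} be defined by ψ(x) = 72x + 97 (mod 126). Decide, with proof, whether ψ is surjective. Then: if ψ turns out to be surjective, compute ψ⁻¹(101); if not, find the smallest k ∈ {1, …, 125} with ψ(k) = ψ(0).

Since gcd(72, 126) = 18, we have 72x ≡ 0 (mod 18) for all x, so ψ(x) ≡ 7 (mod 18).
But 0 ≢ 7 (mod 18), so 0 ∈ ℤ_{126} has no preimage. Hence ψ is not surjective.
Since ψ is not surjective, we find the least positive k with ψ(k) = ψ(0): this means 72k ≡ 0 (mod 126), i.e. 126 ∣ 72k. Since gcd(72, 126) = 18, dividing through by 18 this holds exactly when 7 ∣ 4k, and as gcd(4, 7) = 1, exactly when 7 ∣ k.
The smallest positive such k is 7.

7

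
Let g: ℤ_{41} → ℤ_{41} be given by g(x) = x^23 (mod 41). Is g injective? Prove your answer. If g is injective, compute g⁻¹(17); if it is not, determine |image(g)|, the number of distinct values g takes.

13

Since 41 is prime, the nonzero elements of ℤ_{41} form a cyclic group of order 40.
As gcd(23, 40) = 1, raising to the 23rd power is a bijection on this group: if a^23 ≡ b^23 then (ab^{−1})^23 = 1, and the only element of order dividing gcd(23, 40) = 1 is 1, so a = b.
With g(0) = 0 this makes g injective on all of ℤ_{41}, hence bijective (finite equal-size domain and codomain). In particular g is injective.
Since g is injective, we find the preimage of 17. The inverse of x ↦ x^23 on (ℤ_{41})^× is x ↦ x^7, because 23·7 = 161 = 4·40 + 1 ≡ 1 (mod 40) and x^{40} = 1 for x ≠ 0 (Fermat). So g⁻¹(17) = 17^7 mod 41.
Repeated squaring mod 41: 17^1 ≡ 17, 17^2 ≡ 17² = 289 ≡ 2, 17^4 ≡ 2² = 4. Since 7 = 4 + 2 + 1, 17^7 ≡ 4·2·17: 4·2 = 8, then 8·17 = 136 ≡ 13. So 17^7 ≡ 13 (mod 41).
Hence g⁻¹(17) = 13.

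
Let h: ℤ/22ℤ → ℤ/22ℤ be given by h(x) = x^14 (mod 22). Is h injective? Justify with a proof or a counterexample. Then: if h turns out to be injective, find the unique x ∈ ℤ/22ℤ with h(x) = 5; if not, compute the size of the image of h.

12

h(10): Repeated squaring mod 22: 10^1 ≡ 10, 10^2 ≡ 10² = 100 ≡ 12, 10^4 ≡ 12² = 144 ≡ 12, 10^8 ≡ 12² = 144 ≡ 12. Since 14 = 8 + 4 + 2, 10^14 ≡ 12·12·12: 12·12 = 144 ≡ 12, then 12·12 = 144 ≡ 12. So 10^14 ≡ 12 (mod 22).
h(12): Repeated squaring mod 22: 12^1 ≡ 12, 12^2 ≡ 12² = 144 ≡ 12, 12^4 ≡ 12² = 144 ≡ 12, 12^8 ≡ 12² = 144 ≡ 12. Since 14 = 8 + 4 + 2, 12^14 ≡ 12·12·12: 12·12 = 144 ≡ 12, then 12·12 = 144 ≡ 12. So 12^14 ≡ 12 (mod 22).
So h(10) = h(12) = 12 while 10 ≠ 12, so h is not injective.
Since h is not injective, we determine |image(h)|. Computing x^14 mod 22 for each x (by repeated squaring, reducing mod 22 at every step), the values h(0), h(1), …, h(21) are: 0, 1, 16, 15, 14, 9, 20, 3, 4, 5, 12, 11, 12, 5, 4, 3, 20, 9, 14, 15, 16, 1.
The distinct values are {0, 1, 3, 4, 5, 9, 11, 12, 14, 15, 16, 20}; there are 12 of them.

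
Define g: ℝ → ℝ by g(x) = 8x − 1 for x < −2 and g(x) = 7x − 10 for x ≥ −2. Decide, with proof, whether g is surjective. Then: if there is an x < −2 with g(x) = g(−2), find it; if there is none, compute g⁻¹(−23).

-23/8

Both pieces are strictly increasing (slopes 8 and 7), so each is injective on its own interval.
The left piece maps (−∞, −2) onto (−∞, −17); the right piece maps [−2, ∞) onto [−24, ∞).
The union (−∞, −17) ∪ [−24, ∞) covers ℝ, so g is surjective.
For the follow-up: the images overlap, so an x < −2 with g(x) = g(−2) exists. g(−2) = −24; solving 8x − 1 = −24 for x < −2 gives x = (−24 + 1)/8 = −23/8.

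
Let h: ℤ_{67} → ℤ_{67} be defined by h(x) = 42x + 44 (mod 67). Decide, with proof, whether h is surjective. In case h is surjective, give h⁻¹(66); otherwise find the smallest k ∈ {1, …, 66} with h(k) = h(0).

42

Since gcd(42, 67) = 1, 42 is invertible modulo 67. Euclid's algorithm: 67 = 1·42 + 25, 42 = 1·25 + 17, 25 = 1·17 + 8, 17 = 2·8 + 1; back-substituting gives 1 = 8·42 − 5·67, so 42⁻¹ ≡ 8 (mod 67).
For any y ∈ ℤ_{67}, x = 8(y − 44) mod 67 satisfies h(x) = 42·8(y − 44) + 44 ≡ y (since 42·8 ≡ 1 mod 67). So every y has a preimage.
Therefore h is surjective.
Since h is surjective, we compute h⁻¹(66): solve 42x + 44 ≡ 66 (mod 67), i.e. 42x ≡ 22 (mod 67).
Multiplying by 42⁻¹ = 8 gives x ≡ 8·22 = 176 = 2·67 + 42 ≡ 42 (mod 67).
Check: h(42) = 42·42 + 44 = 1808 = 26·67 + 66 ≡ 66 (mod 67).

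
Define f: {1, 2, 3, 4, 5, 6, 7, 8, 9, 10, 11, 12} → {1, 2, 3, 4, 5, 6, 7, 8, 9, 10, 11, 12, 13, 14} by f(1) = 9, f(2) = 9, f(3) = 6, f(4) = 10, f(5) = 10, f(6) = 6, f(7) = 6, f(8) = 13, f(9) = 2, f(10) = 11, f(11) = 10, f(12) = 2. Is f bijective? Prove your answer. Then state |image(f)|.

6

f(1) = 9 = f(2) with 1 ≠ 2, so f is not injective, hence not bijective.
The image of f is {2, 6, 9, 10, 11, 13}, which has 6 elements.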